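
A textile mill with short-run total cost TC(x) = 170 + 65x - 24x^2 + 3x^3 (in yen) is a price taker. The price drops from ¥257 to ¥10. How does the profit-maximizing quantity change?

Output falls from 8 to 0 (the firm shuts down)

AVC = 65 - 24x + 3x^2, minimized at x = 4 where min AVC = ¥17. MC = 65 - 48x + 9x^2.
With P = ¥257 above the shutdown price, P = MC gives x = 8.
At P = ¥10 < min AVC = ¥17, price no longer covers variable cost at any output, so the firm shuts down: x = 0.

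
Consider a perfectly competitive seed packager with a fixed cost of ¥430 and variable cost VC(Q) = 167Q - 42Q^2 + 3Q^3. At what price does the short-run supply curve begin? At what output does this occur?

The firm shuts down when price falls below the minimum of average variable cost. AVC = VC/Q = 167 - 42Q + 3Q^2.
dAVC/dQ = -42 + 6Q = 0 gives Q = 7. min AVC = 167 - 42·7 + 3·7^2 = 20.
The firm shuts down for any P below ¥20.

¥20 per unit, at Q = 7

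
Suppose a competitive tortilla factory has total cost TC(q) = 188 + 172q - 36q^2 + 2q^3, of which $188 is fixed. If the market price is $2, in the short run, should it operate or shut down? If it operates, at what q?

Strip out fixed cost: VC = 172q - 36q^2 + 2q^3. Then AVC = 172 - 36q + 2q^2 and MC = 172 - 72q + 6q^2.
AVC hits its minimum where MC = AVC, at q = 9, giving min AVC = 172 - 36·9 + 2·9^2 = $10.
Since P = $2 < min AVC = $10, price fails to cover variable cost at any output.
The firm minimizes its loss by shutting down and losing only its fixed cost of $188.

Shut down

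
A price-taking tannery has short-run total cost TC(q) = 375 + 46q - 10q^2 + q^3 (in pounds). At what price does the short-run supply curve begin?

£21 per unit

The shutdown price is the minimum of AVC. VC = 46q - 10q^2 + q^3, so AVC = 46 - 10q + q^2.
At the minimum of AVC, MC = AVC. MC = 46 - 20q + 3q^2; setting MC = AVC gives 2q^2 - 10q = 0, so q = 5. min AVC = 21.
So the shutdown price is £21.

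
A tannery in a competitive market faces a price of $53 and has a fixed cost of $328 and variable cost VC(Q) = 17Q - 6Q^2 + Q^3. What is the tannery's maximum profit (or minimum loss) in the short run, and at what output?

Profit = -$112 at Q = 6

AVC = 17 - 6Q + Q^2 has its minimum $8 at Q = 3; price $53 clears that bar, so the firm operates.
MC = 17 - 12Q + 3Q^2. Setting P = MC and taking the root on the rising branch gives Q* = 6.
TR = 53·6 = 318. TC = 328 + 102 = 430. Profit = 318 − 430 = -$112.
That loss of $112 beats the $328 the firm would lose by shutting down; producing recovers $216 of fixed cost.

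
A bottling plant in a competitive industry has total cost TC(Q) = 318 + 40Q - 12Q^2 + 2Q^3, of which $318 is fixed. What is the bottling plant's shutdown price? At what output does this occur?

The shutdown price is the minimum of AVC. VC = 40Q - 12Q^2 + 2Q^3, so AVC = 40 - 12Q + 2Q^2.
dAVC/dQ = -12 + 4Q = 0 gives Q = 3. min AVC = 40 - 12·3 + 2·3^2 = 22.
The firm shuts down for any P below $22.

$22 per unit, at Q = 3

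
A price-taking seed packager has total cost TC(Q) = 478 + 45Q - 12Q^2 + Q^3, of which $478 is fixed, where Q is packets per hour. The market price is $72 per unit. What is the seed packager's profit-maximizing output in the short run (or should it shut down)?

From TC, MC = TC'(Q) = 45 - 24Q + 3Q^2 and AVC = VC/Q = 45 - 12Q + Q^2.
AVC is minimized where dAVC/dQ = -12 + 2Q = 0, at Q = 6; min AVC = 45 - 12·6 + 6^2 = $9.
P = $72 exceeds min AVC = $9, so the firm stays open.
Solving P = MC: -27 - 24Q + 3Q^2 = 0 ⇒ Q = -1 or 9. On the upward-sloping branch, Q* = 9.
Check: AVC at Q = 9 is $18 ≤ P, so revenue covers variable cost.
Profit = P·Q − TC = 72·9 − 640 = $8.

Produce at Q = 9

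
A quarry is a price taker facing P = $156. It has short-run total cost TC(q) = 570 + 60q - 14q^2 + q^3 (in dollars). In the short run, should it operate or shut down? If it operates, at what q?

From TC, MC = TC'(q) = 60 - 28q + 3q^2 and AVC = VC/q = 60 - 14q + q^2.
AVC hits its minimum where MC = AVC, at q = 7, giving min AVC = 60 - 14·7 + 7^2 = $11.
Since P = $156 ≥ min AVC = $11, price covers variable cost and the firm should produce.
P = MC gives -96 - 28q + 3q^2 = 0, with roots -8/3 and 12. Take the larger (rising MC): q* = 12.
Check: AVC at q = 12 is $36 ≤ P, so revenue covers variable cost.
Profit = P·q − TC = 156·12 − 1002 = $870.

Produce at q = 12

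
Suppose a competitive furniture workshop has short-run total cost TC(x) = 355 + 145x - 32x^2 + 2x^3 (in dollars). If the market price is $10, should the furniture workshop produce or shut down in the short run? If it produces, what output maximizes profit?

Shut down

Variable cost is VC = 145x - 32x^2 + 2x^3, so AVC = VC/x = 145 - 32x + 2x^2 and MC = dTC/dx = 145 - 64x + 6x^2.
The AVC parabola has its vertex at x = 32/4 = 8, where AVC = 145 - 32·8 + 2·8^2 = $17.
Since P = $10 < min AVC = $17, price fails to cover variable cost at any output.
The firm minimizes its loss by shutting down and losing only its fixed cost of $355.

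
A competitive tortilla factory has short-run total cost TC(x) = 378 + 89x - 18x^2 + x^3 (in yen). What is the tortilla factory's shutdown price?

¥8 per unit

The shutdown price is the minimum of AVC. VC = 89x - 18x^2 + x^3, so AVC = 89 - 18x + x^2.
At the minimum of AVC, MC = AVC. MC = 89 - 36x + 3x^2; setting MC = AVC gives 2x^2 - 18x = 0, so x = 9. min AVC = 8.
So the shutdown price is ¥8.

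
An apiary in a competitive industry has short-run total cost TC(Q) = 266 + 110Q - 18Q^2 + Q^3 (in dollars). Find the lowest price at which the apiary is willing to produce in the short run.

$29 per unit

The firm shuts down when price falls below the minimum of average variable cost. AVC = VC/Q = 110 - 18Q + Q^2.
At the minimum of AVC, MC = AVC. MC = 110 - 36Q + 3Q^2; setting MC = AVC gives 2Q^2 - 18Q = 0, so Q = 9. min AVC = 29.
So the shutdown price is $29.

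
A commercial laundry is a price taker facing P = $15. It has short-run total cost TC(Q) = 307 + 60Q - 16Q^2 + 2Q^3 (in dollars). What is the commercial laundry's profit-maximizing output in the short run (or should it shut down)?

Strip out fixed cost: VC = 60Q - 16Q^2 + 2Q^3. Then AVC = 60 - 16Q + 2Q^2 and MC = 60 - 32Q + 6Q^2.
AVC is minimized where dAVC/dQ = -16 + 4Q = 0, at Q = 4; min AVC = 60 - 16·4 + 2·4^2 = $28.
Since P = $15 < min AVC = $28, price fails to cover variable cost at any output.
Shutting down limits the loss to fixed cost, $307.

Shut down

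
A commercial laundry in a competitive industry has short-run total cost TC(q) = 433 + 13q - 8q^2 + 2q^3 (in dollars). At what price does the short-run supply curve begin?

$5 per unit

The firm shuts down when price falls below the minimum of average variable cost. AVC = VC/q = 13 - 8q + 2q^2.
dAVC/dq = -8 + 4q = 0 gives q = 2. min AVC = 13 - 8·2 + 2·2^2 = 5.
For P < $5 the firm produces nothing.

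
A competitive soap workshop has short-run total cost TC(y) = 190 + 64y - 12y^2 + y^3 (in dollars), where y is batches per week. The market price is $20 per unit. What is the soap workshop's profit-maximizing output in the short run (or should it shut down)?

Shut down

Strip out fixed cost: VC = 64y - 12y^2 + y^3. Then AVC = 64 - 12y + y^2 and MC = 64 - 24y + 3y^2.
AVC hits its minimum where MC = AVC, at y = 6, giving min AVC = 64 - 12·6 + 6^2 = $28.
P = $20 lies below min AVC = $28; no output level covers variable cost.
Shutting down limits the loss to fixed cost, $190.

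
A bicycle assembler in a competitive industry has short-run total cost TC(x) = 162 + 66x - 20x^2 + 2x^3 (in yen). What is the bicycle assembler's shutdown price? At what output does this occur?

The shutdown price is the minimum of AVC. VC = 66x - 20x^2 + 2x^3, so AVC = 66 - 20x + 2x^2.
dAVC/dx = -20 + 4x = 0 gives x = 5. min AVC = 66 - 20·5 + 2·5^2 = 16.
The firm shuts down for any P below ¥16.

¥16 per unit, at x = 5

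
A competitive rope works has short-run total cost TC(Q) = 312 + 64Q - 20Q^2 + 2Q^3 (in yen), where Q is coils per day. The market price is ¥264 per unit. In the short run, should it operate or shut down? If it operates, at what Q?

Produce at Q = 10

Variable cost is VC = 64Q - 20Q^2 + 2Q^3, so AVC = VC/Q = 64 - 20Q + 2Q^2 and MC = dTC/dQ = 64 - 40Q + 6Q^2.
AVC is minimized where dAVC/dQ = -20 + 4Q = 0, at Q = 5; min AVC = 64 - 20·5 + 2·5^2 = ¥14.
P = ¥264 exceeds min AVC = ¥14, so the firm stays open.
Set P = MC: 264 = 64 - 40Q + 6Q^2 → -200 - 40Q + 6Q^2 = 0. The roots are Q = -10/3 and Q = 10; the profit-maximizing output is on the rising part of MC, so Q* = 10.
Check: AVC at Q = 10 is ¥64 ≤ P, so revenue covers variable cost.
Profit = P·Q − TC = 264·10 − 952 = ¥1688.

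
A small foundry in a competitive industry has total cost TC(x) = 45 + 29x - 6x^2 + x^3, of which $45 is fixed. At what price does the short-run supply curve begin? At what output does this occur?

The shutdown price is the minimum of AVC. VC = 29x - 6x^2 + x^3, so AVC = 29 - 6x + x^2.
At the minimum of AVC, MC = AVC. MC = 29 - 12x + 3x^2; setting MC = AVC gives 2x^2 - 6x = 0, so x = 3. min AVC = 20.
So the shutdown price is $20.

$20 per unit, at x = 3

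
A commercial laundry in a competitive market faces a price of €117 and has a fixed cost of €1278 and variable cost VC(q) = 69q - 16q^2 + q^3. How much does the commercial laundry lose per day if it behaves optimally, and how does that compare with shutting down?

Profit = -€126 at q = 12

AVC = 69 - 16q + q^2 has its minimum €5 at q = 8; price €117 clears that bar, so the firm operates.
With MC = 69 - 32q + 3q^2, P = MC on the upward-sloping part at q* = 12.
TR = 117·12 = 1404. TC = 1278 + 252 = 1530. Profit = 1404 − 1530 = -€126.
By producing, the firm covers all variable cost plus €1152 of fixed cost; shutting down would lose the full €1278.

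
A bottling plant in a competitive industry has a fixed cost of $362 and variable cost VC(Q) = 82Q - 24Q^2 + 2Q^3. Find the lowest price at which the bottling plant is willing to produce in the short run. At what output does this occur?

$10 per unit, at Q = 6

Short-run supply begins at min AVC. From VC = 82Q - 24Q^2 + 2Q^3, AVC = 82 - 24Q + 2Q^2.
dAVC/dQ = -24 + 4Q = 0 gives Q = 6. min AVC = 82 - 24·6 + 2·6^2 = 10.
For P < $10 the firm produces nothing.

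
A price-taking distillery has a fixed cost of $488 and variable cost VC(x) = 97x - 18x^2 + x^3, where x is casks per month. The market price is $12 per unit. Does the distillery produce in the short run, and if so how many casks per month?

Strip out fixed cost: VC = 97x - 18x^2 + x^3. Then AVC = 97 - 18x + x^2 and MC = 97 - 36x + 3x^2.
AVC hits its minimum where MC = AVC, at x = 9, giving min AVC = 97 - 18·9 + 9^2 = $16.
Since P = $12 < min AVC = $16, price fails to cover variable cost at any output.
The firm minimizes its loss by shutting down and losing only its fixed cost of $488.

Shut down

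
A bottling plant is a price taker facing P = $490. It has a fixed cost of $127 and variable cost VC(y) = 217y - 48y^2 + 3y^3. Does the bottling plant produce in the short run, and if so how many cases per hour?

Produce at y = 13

From TC, MC = TC'(y) = 217 - 96y + 9y^2 and AVC = VC/y = 217 - 48y + 3y^2.
AVC hits its minimum where MC = AVC, at y = 8, giving min AVC = 217 - 48·8 + 3·8^2 = $25.
P = $490 exceeds min AVC = $25, so the firm stays open.
P = MC gives -273 - 96y + 9y^2 = 0, with roots -7/3 and 13. Take the larger (rising MC): y* = 13.
Check: AVC at y = 13 is $100 ≤ P, so revenue covers variable cost.
Profit = P·y − TC = 490·13 − 1427 = $4943.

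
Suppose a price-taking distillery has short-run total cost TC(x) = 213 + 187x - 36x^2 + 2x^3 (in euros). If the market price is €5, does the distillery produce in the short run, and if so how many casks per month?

Shut down

Strip out fixed cost: VC = 187x - 36x^2 + 2x^3. Then AVC = 187 - 36x + 2x^2 and MC = 187 - 72x + 6x^2.
AVC is minimized where dAVC/dx = -36 + 4x = 0, at x = 9; min AVC = 187 - 36·9 + 2·9^2 = €25.
With P < min AVC (€5 < €25), every unit sold adds to the loss.
The firm minimizes its loss by shutting down and losing only its fixed cost of €213.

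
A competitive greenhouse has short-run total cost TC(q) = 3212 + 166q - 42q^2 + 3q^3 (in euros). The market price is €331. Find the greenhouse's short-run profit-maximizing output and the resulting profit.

Profit = -€308 at q = 11

AVC = 166 - 42q + 3q^2; min AVC = €19 at q = 7. Since P = €331 ≥ min AVC, the firm produces.
With MC = 166 - 84q + 9q^2, P = MC on the upward-sloping part at q* = 11.
TR = 331·11 = 3641. TC = 3212 + 737 = 3949. Profit = 3641 − 3949 = -€308.
By producing, the firm covers all variable cost plus €2904 of fixed cost; shutting down would lose the full €3212.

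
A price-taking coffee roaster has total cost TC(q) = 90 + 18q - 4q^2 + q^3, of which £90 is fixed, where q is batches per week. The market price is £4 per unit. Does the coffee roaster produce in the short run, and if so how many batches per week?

Shut down

From TC, MC = TC'(q) = 18 - 8q + 3q^2 and AVC = VC/q = 18 - 4q + q^2.
AVC hits its minimum where MC = AVC, at q = 2, giving min AVC = 18 - 4·2 + 2^2 = £14.
With P < min AVC (£4 < £14), every unit sold adds to the loss.
Best response: produce nothing and absorb the £90 fixed cost.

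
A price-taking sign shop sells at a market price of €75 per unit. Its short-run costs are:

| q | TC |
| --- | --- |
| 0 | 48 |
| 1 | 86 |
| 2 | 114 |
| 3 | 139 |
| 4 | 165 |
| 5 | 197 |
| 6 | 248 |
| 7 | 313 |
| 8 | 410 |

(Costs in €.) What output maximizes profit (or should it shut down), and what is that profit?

q = 7; profit = €212

Tabulate TR − TC: q=0: -48; q=1: -11; q=2: 36; q=3: 86; q=4: 135; q=5: 178; q=6: 202; q=7: 212; q=8: 190.
Profit is maximized at q = 7. AVC there is 265/7 = €37.86 ≤ P, so producing beats shutting down (which would give -€48).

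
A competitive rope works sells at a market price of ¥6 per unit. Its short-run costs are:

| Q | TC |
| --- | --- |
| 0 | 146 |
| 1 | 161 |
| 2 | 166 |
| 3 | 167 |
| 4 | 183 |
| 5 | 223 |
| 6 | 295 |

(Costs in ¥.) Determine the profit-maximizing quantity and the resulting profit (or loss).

Q = 0 (shut down); profit = -¥146

Tabulate TR − TC: Q=0: -146; Q=1: -155; Q=2: -154; Q=3: -149; Q=4: -159; Q=5: -193; Q=6: -259.
Profit is highest at Q = 0. Equivalently, the lowest AVC in the table is 21/3 ≈ ¥7 at Q = 3, and P = ¥6 falls below it — price never covers variable cost, so the firm shuts down and loses only its fixed cost.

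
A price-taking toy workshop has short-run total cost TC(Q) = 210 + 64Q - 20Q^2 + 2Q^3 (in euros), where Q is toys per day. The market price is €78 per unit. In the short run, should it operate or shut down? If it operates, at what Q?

Produce at Q = 7

Strip out fixed cost: VC = 64Q - 20Q^2 + 2Q^3. Then AVC = 64 - 20Q + 2Q^2 and MC = 64 - 40Q + 6Q^2.
AVC is minimized where dAVC/dQ = -20 + 4Q = 0, at Q = 5; min AVC = 64 - 20·5 + 2·5^2 = €14.
P = €78 exceeds min AVC = €14, so the firm stays open.
Set P = MC: 78 = 64 - 40Q + 6Q^2 → -14 - 40Q + 6Q^2 = 0. The roots are Q = -1/3 and Q = 7; the profit-maximizing output is on the rising part of MC, so Q* = 7.
Check: AVC at Q = 7 is €22 ≤ P, so revenue covers variable cost.
Profit = P·Q − TC = 78·7 − 364 = €182.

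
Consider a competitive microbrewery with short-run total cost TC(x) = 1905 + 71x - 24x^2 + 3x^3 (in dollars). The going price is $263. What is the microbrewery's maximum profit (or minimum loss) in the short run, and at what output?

Profit = -$369 at x = 8

AVC = 71 - 24x + 3x^2 has its minimum $23 at x = 4; price $263 clears that bar, so the firm operates.
MC = 71 - 48x + 9x^2. Setting P = MC and taking the root on the rising branch gives x* = 8.
TR = 263·8 = 2104. TC = 1905 + 568 = 2473. Profit = 2104 − 2473 = -$369.
By producing, the firm covers all variable cost plus $1536 of fixed cost; shutting down would lose the full $1905.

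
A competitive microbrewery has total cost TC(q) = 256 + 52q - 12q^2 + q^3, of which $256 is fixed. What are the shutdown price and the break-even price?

Shutdown price = min AVC. AVC = 52 - 12q + q^2, with vertex at q = 6 and minimum $16.
ATC = 256/q + 52 - 12q + q^2. Setting dATC/dq = −256/q^2 − 12 + 2q = 0 gives q = 8 (since 2·8^3 − 12·8^2 = 256).
min ATC = 256/8 + 52 − 12·8 + 8^2 = $52. That is the break-even price.
For $16 ≤ P < $52 the firm produces at a loss; below $16 it shuts down.

Shutdown price = $16; break-even price = $52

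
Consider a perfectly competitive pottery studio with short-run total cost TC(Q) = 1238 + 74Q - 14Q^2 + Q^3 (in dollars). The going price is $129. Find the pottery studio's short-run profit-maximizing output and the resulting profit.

AVC = 74 - 14Q + Q^2 has its minimum $25 at Q = 7; price $129 clears that bar, so the firm operates.
MC = 74 - 28Q + 3Q^2. Setting P = MC and taking the root on the rising branch gives Q* = 11.
TR = 129·11 = 1419. TC = 1238 + 451 = 1689. Profit = 1419 − 1689 = -$270.
That loss of $270 beats the $1238 the firm would lose by shutting down; producing recovers $968 of fixed cost.

Profit = -$270 at Q = 11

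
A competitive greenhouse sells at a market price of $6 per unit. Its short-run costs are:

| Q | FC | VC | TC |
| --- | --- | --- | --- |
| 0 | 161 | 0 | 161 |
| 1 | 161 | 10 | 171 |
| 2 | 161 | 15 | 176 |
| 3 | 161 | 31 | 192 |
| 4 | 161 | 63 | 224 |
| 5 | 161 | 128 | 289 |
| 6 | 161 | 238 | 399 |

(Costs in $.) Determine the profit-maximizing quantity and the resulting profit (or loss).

Profit at each row (π = 6Q − TC): Q=0: -161; Q=1: -165; Q=2: -164; Q=3: -174; Q=4: -200; Q=5: -259; Q=6: -363.
Profit is highest at Q = 0. Equivalently, the lowest AVC in the table is 15/2 ≈ $7.50 at Q = 2, and P = $6 falls below it — price never covers variable cost, so the firm shuts down and loses only its fixed cost.

Q = 0 (shut down); profit = -$161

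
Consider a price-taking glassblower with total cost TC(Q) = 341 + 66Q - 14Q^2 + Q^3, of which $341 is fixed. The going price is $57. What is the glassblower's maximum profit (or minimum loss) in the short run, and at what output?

Profit = -$17 at Q = 9

AVC = 66 - 14Q + Q^2; min AVC = $17 at Q = 7. Since P = $57 ≥ min AVC, the firm produces.
With MC = 66 - 28Q + 3Q^2, P = MC on the upward-sloping part at Q* = 9.
TR = 57·9 = 513. TC = 341 + 189 = 530. Profit = 513 − 530 = -$17.
By producing, the firm covers all variable cost plus $324 of fixed cost; shutting down would lose the full $341.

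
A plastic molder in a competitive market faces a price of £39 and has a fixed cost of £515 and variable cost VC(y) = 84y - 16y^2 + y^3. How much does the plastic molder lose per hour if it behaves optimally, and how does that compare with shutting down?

Profit = -£353 at y = 9

AVC = 84 - 16y + y^2; min AVC = £20 at y = 8. Since P = £39 ≥ min AVC, the firm produces.
MC = 84 - 32y + 3y^2. Setting P = MC and taking the root on the rising branch gives y* = 9.
TR = 39·9 = 351. TC = 515 + 189 = 704. Profit = 351 − 704 = -£353.
By producing, the firm covers all variable cost plus £162 of fixed cost; shutting down would lose the full £515.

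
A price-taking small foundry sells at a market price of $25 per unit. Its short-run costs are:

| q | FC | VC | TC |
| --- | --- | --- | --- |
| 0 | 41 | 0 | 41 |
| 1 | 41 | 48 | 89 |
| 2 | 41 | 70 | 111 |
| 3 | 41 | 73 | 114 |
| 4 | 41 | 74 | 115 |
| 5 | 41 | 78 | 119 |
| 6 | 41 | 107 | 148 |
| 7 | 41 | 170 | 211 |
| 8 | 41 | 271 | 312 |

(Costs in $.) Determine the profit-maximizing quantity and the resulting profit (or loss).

q = 5; profit = $6

Compute π = P·q − TC at each output: q=0: -41; q=1: -64; q=2: -61; q=3: -39; q=4: -15; q=5: 6; q=6: 2; q=7: -36; q=8: -112.
Profit is maximized at q = 5. AVC there is 78/5 = $15.60 ≤ P, so producing beats shutting down (which would give -$41).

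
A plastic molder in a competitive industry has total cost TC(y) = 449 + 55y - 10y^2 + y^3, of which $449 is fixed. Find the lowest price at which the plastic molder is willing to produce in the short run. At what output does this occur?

The firm shuts down when price falls below the minimum of average variable cost. AVC = VC/y = 55 - 10y + y^2.
At the minimum of AVC, MC = AVC. MC = 55 - 20y + 3y^2; setting MC = AVC gives 2y^2 - 10y = 0, so y = 5. min AVC = 30.
So the shutdown price is $30.

$30 per unit, at y = 5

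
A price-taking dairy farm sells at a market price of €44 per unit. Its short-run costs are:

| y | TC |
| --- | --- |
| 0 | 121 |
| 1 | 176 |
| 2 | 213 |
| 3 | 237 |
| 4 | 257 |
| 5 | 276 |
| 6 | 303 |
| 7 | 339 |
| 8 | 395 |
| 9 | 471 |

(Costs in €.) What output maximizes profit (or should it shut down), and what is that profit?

y = 7; profit = -€31

Compute π = P·y − TC at each output: y=0: -121; y=1: -132; y=2: -125; y=3: -105; y=4: -81; y=5: -56; y=6: -39; y=7: -31; y=8: -43; y=9: -75.
Profit is maximized at y = 7. AVC there is 218/7 = €31.14 ≤ P, so producing beats shutting down (which would give -€121).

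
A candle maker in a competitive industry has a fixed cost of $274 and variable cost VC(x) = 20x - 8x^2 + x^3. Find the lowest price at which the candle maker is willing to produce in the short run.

$4 per unit

The shutdown price is the minimum of AVC. VC = 20x - 8x^2 + x^3, so AVC = 20 - 8x + x^2.
At the minimum of AVC, MC = AVC. MC = 20 - 16x + 3x^2; setting MC = AVC gives 2x^2 - 8x = 0, so x = 4. min AVC = 4.
For P < $4 the firm produces nothing.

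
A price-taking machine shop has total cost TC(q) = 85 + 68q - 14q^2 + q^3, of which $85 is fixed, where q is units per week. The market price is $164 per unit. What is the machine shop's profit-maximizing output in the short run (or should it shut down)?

Produce at q = 12

Variable cost is VC = 68q - 14q^2 + q^3, so AVC = VC/q = 68 - 14q + q^2 and MC = dTC/dq = 68 - 28q + 3q^2.
AVC is minimized where dAVC/dq = -14 + 2q = 0, at q = 7; min AVC = 68 - 14·7 + 7^2 = $19.
Because $164 ≥ $19, revenue can cover variable cost; the firm operates.
P = MC gives -96 - 28q + 3q^2 = 0, with roots -8/3 and 12. Take the larger (rising MC): q* = 12.
Check: AVC at q = 12 is $44 ≤ P, so revenue covers variable cost.
Profit = P·q − TC = 164·12 − 613 = $1355.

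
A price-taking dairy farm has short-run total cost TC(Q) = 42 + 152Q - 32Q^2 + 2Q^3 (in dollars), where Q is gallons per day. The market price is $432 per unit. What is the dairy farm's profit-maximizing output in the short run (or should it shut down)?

Produce at Q = 14

From TC, MC = TC'(Q) = 152 - 64Q + 6Q^2 and AVC = VC/Q = 152 - 32Q + 2Q^2.
AVC hits its minimum where MC = AVC, at Q = 8, giving min AVC = 152 - 32·8 + 2·8^2 = $24.
Because $432 ≥ $24, revenue can cover variable cost; the firm operates.
Solving P = MC: -280 - 64Q + 6Q^2 = 0 ⇒ Q = -10/3 or 14. On the upward-sloping branch, Q* = 14.
Check: AVC at Q = 14 is $96 ≤ P, so revenue covers variable cost.
Profit = P·Q − TC = 432·14 − 1386 = $4662.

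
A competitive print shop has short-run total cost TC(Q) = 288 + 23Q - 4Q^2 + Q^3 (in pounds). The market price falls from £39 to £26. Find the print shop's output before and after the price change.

MC = 23 - 8Q + 3Q^2; the shutdown threshold is min AVC = £19 (at Q = 2).
With P = £39 above the shutdown price, P = MC gives Q = 4.
At P = £26 ≥ min AVC, set P = MC: Q = 3. The firm stays open but cuts output.

Output falls from 4 to 3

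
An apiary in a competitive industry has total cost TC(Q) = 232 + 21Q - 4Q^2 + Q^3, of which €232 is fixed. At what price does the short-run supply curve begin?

Short-run supply begins at min AVC. From VC = 21Q - 4Q^2 + Q^3, AVC = 21 - 4Q + Q^2.
dAVC/dQ = -4 + 2Q = 0 gives Q = 2. min AVC = 21 - 4·2 + 2^2 = 17.
The firm shuts down for any P below €17.

€17 per unit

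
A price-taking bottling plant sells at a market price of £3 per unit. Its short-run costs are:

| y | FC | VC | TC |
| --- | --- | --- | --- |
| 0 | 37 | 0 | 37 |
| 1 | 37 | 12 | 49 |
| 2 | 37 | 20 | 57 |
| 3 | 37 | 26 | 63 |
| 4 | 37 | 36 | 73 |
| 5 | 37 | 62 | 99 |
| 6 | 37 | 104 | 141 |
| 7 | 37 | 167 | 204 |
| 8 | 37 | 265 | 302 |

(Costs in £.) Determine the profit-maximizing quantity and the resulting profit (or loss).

y = 0 (shut down); profit = -£37

Profit at each row (π = 3y − TC): y=0: -37; y=1: -46; y=2: -51; y=3: -54; y=4: -61; y=5: -84; y=6: -123; y=7: -183; y=8: -278.
Profit is highest at y = 0. Equivalently, the lowest AVC in the table is 26/3 ≈ £8.67 at y = 3, and P = £3 falls below it — price never covers variable cost, so the firm shuts down and loses only its fixed cost.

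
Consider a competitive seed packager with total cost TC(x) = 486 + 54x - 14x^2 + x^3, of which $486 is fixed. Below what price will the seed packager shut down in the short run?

$5 per unit

Short-run supply begins at min AVC. From VC = 54x - 14x^2 + x^3, AVC = 54 - 14x + x^2.
At the minimum of AVC, MC = AVC. MC = 54 - 28x + 3x^2; setting MC = AVC gives 2x^2 - 14x = 0, so x = 7. min AVC = 5.
For P < $5 the firm produces nothing.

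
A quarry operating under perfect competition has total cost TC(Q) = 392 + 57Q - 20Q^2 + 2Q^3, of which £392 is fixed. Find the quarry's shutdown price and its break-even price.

AVC = 57 - 20Q + 2Q^2; minimized at Q = 5, giving min AVC = £7. That is the shutdown price.
ATC = 392/Q + 57 - 20Q + 2Q^2. Setting dATC/dQ = −392/Q^2 − 20 + 4Q = 0 gives Q = 7 (since 4·7^3 − 20·7^2 = 392).
min ATC = 392/7 + 57 − 20·7 + 2·7^2 = £71. That is the break-even price.
For £7 ≤ P < £71 the firm produces at a loss; below £7 it shuts down.

Shutdown price = £7; break-even price = £71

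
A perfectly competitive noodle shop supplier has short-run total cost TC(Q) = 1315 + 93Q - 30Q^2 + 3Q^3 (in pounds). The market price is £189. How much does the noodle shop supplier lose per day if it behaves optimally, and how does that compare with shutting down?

AVC = 93 - 30Q + 3Q^2 has its minimum £18 at Q = 5; price £189 clears that bar, so the firm operates.
MC = 93 - 60Q + 9Q^2. Setting P = MC and taking the root on the rising branch gives Q* = 8.
TR = 189·8 = 1512. TC = 1315 + 360 = 1675. Profit = 1512 − 1675 = -£163.
By producing, the firm covers all variable cost plus £1152 of fixed cost; shutting down would lose the full £1315.

Profit = -£163 at Q = 8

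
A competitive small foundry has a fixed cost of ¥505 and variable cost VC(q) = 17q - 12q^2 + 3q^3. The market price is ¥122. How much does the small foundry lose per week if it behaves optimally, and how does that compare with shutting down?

Profit = -¥55 at q = 5

AVC = 17 - 12q + 3q^2 has its minimum ¥5 at q = 2; price ¥122 clears that bar, so the firm operates.
With MC = 17 - 24q + 9q^2, P = MC on the upward-sloping part at q* = 5.
TR = 122·5 = 610. TC = 505 + 160 = 665. Profit = 610 − 665 = -¥55.
That loss of ¥55 beats the ¥505 the firm would lose by shutting down; producing recovers ¥450 of fixed cost.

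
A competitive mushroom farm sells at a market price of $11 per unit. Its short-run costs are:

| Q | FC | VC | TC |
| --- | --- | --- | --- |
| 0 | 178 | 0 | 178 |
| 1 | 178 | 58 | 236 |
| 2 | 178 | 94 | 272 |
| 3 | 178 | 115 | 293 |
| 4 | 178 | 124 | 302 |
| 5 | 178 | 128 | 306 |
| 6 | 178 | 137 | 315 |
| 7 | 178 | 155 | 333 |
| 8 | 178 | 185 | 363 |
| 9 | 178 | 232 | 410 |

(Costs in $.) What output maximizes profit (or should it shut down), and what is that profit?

Q = 0 (shut down); profit = -$178

Tabulate TR − TC: Q=0: -178; Q=1: -225; Q=2: -250; Q=3: -260; Q=4: -258; Q=5: -251; Q=6: -249; Q=7: -256; Q=8: -275; Q=9: -311.
Profit is highest at Q = 0. Equivalently, the lowest AVC in the table is 155/7 ≈ $22.14 at Q = 7, and P = $11 falls below it — price never covers variable cost, so the firm shuts down and loses only its fixed cost.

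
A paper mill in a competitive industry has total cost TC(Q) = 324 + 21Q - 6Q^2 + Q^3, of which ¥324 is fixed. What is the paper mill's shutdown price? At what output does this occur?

The firm shuts down when price falls below the minimum of average variable cost. AVC = VC/Q = 21 - 6Q + Q^2.
dAVC/dQ = -6 + 2Q = 0 gives Q = 3. min AVC = 21 - 6·3 + 3^2 = 12.
For P < ¥12 the firm produces nothing.

¥12 per unit, at Q = 3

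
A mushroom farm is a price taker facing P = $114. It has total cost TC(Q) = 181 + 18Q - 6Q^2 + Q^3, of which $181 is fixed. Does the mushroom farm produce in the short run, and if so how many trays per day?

Produce at Q = 8

Variable cost is VC = 18Q - 6Q^2 + Q^3, so AVC = VC/Q = 18 - 6Q + Q^2 and MC = dTC/dQ = 18 - 12Q + 3Q^2.
AVC hits its minimum where MC = AVC, at Q = 3, giving min AVC = 18 - 6·3 + 3^2 = $9.
Because $114 ≥ $9, revenue can cover variable cost; the firm operates.
Set P = MC: 114 = 18 - 12Q + 3Q^2 → -96 - 12Q + 3Q^2 = 0. The roots are Q = -4 and Q = 8; the profit-maximizing output is on the rising part of MC, so Q* = 8.
Check: AVC at Q = 8 is $34 ≤ P, so revenue covers variable cost.
Profit = P·Q − TC = 114·8 − 453 = $459.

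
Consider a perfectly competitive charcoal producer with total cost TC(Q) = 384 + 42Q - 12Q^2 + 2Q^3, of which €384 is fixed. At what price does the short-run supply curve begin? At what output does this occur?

€24 per unit, at Q = 3

The firm shuts down when price falls below the minimum of average variable cost. AVC = VC/Q = 42 - 12Q + 2Q^2.
dAVC/dQ = -12 + 4Q = 0 gives Q = 3. min AVC = 42 - 12·3 + 2·3^2 = 24.
For P < €24 the firm produces nothing.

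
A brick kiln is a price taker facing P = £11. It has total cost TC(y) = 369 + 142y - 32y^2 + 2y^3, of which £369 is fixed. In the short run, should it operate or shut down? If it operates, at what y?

Shut down

Strip out fixed cost: VC = 142y - 32y^2 + 2y^3. Then AVC = 142 - 32y + 2y^2 and MC = 142 - 64y + 6y^2.
The AVC parabola has its vertex at y = 32/4 = 8, where AVC = 142 - 32·8 + 2·8^2 = £14.
With P < min AVC (£11 < £14), every unit sold adds to the loss.
Shutting down limits the loss to fixed cost, £369.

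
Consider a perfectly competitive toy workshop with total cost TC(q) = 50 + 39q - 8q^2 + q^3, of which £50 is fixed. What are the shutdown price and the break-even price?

Shutdown price = £23; break-even price = £34

AVC = 39 - 8q + q^2; minimized at q = 4, giving min AVC = £23. That is the shutdown price.
ATC = 50/q + 39 - 8q + q^2. Setting dATC/dq = −50/q^2 − 8 + 2q = 0 gives q = 5 (since 2·5^3 − 8·5^2 = 50).
min ATC = 50/5 + 39 − 8·5 + 5^2 = £34. That is the break-even price.
Between these two prices the firm operates at a loss; above £34 it earns a profit.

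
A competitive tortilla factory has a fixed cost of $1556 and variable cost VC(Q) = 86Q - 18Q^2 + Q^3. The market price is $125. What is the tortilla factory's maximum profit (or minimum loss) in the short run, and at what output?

AVC = 86 - 18Q + Q^2 has its minimum $5 at Q = 9; price $125 clears that bar, so the firm operates.
With MC = 86 - 36Q + 3Q^2, P = MC on the upward-sloping part at Q* = 13.
TR = 125·13 = 1625. TC = 1556 + 273 = 1829. Profit = 1625 − 1829 = -$204.
That loss of $204 beats the $1556 the firm would lose by shutting down; producing recovers $1352 of fixed cost.

Profit = -$204 at Q = 13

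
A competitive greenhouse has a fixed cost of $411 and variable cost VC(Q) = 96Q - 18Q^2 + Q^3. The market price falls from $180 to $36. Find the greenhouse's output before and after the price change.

Output falls from 14 to 10

MC = 96 - 36Q + 3Q^2; the shutdown threshold is min AVC = $15 (at Q = 9).
At P = $180 ≥ min AVC, set P = MC on the rising branch: Q = 14.
At P = $36 ≥ min AVC, set P = MC: Q = 10. The firm stays open but cuts output.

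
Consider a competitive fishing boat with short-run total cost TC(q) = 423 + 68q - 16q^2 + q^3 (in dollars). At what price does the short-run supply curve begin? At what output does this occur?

$4 per unit, at q = 8

The firm shuts down when price falls below the minimum of average variable cost. AVC = VC/q = 68 - 16q + q^2.
At the minimum of AVC, MC = AVC. MC = 68 - 32q + 3q^2; setting MC = AVC gives 2q^2 - 16q = 0, so q = 8. min AVC = 4.
The firm shuts down for any P below $4.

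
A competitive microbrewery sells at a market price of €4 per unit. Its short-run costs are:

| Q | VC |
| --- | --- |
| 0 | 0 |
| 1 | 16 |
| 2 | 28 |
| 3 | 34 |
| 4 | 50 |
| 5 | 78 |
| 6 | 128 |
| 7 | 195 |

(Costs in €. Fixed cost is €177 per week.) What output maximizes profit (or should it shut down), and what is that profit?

Tabulate TR − TC: Q=0: -177; Q=1: -189; Q=2: -197; Q=3: -199; Q=4: -211; Q=5: -235; Q=6: -281; Q=7: -344.
Profit is highest at Q = 0. Equivalently, the lowest AVC in the table is 34/3 ≈ €11.33 at Q = 3, and P = €4 falls below it — price never covers variable cost, so the firm shuts down and loses only its fixed cost.

Q = 0 (shut down); profit = -€177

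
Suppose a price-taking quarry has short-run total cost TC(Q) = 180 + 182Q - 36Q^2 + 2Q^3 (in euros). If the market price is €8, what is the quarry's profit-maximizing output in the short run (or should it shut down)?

Shut down

Variable cost is VC = 182Q - 36Q^2 + 2Q^3, so AVC = VC/Q = 182 - 36Q + 2Q^2 and MC = dTC/dQ = 182 - 72Q + 6Q^2.
The AVC parabola has its vertex at Q = 36/4 = 9, where AVC = 182 - 36·9 + 2·9^2 = €20.
With P < min AVC (€8 < €20), every unit sold adds to the loss.
The firm minimizes its loss by shutting down and losing only its fixed cost of €180.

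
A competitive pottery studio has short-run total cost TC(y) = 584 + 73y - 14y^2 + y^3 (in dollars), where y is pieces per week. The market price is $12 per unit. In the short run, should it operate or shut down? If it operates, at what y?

Shut down

From TC, MC = TC'(y) = 73 - 28y + 3y^2 and AVC = VC/y = 73 - 14y + y^2.
AVC is minimized where dAVC/dy = -14 + 2y = 0, at y = 7; min AVC = 73 - 14·7 + 7^2 = $24.
With P < min AVC ($12 < $24), every unit sold adds to the loss.
Shutting down limits the loss to fixed cost, $584.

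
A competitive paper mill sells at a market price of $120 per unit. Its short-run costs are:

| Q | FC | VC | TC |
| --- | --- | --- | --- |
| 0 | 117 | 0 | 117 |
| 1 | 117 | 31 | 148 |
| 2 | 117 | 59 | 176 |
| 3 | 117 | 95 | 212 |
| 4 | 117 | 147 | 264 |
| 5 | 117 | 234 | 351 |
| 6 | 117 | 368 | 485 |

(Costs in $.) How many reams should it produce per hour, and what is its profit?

Profit at each row (π = 120Q − TC): Q=0: -117; Q=1: -28; Q=2: 64; Q=3: 148; Q=4: 216; Q=5: 249; Q=6: 235.
Profit is maximized at Q = 5. AVC there is 234/5 = $46.80 ≤ P, so producing beats shutting down (which would give -$117).

Q = 5; profit = $249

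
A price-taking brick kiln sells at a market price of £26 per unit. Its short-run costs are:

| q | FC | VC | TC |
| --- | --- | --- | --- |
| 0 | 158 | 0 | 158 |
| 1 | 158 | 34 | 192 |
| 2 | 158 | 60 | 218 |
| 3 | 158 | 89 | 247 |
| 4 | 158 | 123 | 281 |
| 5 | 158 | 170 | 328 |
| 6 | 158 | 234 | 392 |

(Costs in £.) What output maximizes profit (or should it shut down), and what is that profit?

Profit at each row (π = 26q − TC): q=0: -158; q=1: -166; q=2: -166; q=3: -169; q=4: -177; q=5: -198; q=6: -236.
Profit is highest at q = 0. Equivalently, the lowest AVC in the table is 89/3 ≈ £29.67 at q = 3, and P = £26 falls below it — price never covers variable cost, so the firm shuts down and loses only its fixed cost.

q = 0 (shut down); profit = -£158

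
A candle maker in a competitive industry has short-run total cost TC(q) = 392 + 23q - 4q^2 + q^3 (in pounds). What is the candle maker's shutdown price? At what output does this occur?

Short-run supply begins at min AVC. From VC = 23q - 4q^2 + q^3, AVC = 23 - 4q + q^2.
At the minimum of AVC, MC = AVC. MC = 23 - 8q + 3q^2; setting MC = AVC gives 2q^2 - 4q = 0, so q = 2. min AVC = 19.
The firm shuts down for any P below £19.

£19 per unit, at q = 2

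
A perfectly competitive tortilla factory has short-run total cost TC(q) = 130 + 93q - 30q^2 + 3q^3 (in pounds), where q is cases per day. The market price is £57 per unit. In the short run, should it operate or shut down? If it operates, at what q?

Produce at q = 6

From TC, MC = TC'(q) = 93 - 60q + 9q^2 and AVC = VC/q = 93 - 30q + 3q^2.
AVC is minimized where dAVC/dq = -30 + 6q = 0, at q = 5; min AVC = 93 - 30·5 + 3·5^2 = £18.
Because £57 ≥ £18, revenue can cover variable cost; the firm operates.
Solving P = MC: 36 - 60q + 9q^2 = 0 ⇒ q = 2/3 or 6. On the upward-sloping branch, q* = 6.
Check: AVC at q = 6 is £21 ≤ P, so revenue covers variable cost.
Profit = P·q − TC = 57·6 − 256 = £86.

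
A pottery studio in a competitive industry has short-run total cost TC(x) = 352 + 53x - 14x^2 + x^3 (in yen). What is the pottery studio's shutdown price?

¥4 per unit

The firm shuts down when price falls below the minimum of average variable cost. AVC = VC/x = 53 - 14x + x^2.
At the minimum of AVC, MC = AVC. MC = 53 - 28x + 3x^2; setting MC = AVC gives 2x^2 - 14x = 0, so x = 7. min AVC = 4.
For P < ¥4 the firm produces nothing.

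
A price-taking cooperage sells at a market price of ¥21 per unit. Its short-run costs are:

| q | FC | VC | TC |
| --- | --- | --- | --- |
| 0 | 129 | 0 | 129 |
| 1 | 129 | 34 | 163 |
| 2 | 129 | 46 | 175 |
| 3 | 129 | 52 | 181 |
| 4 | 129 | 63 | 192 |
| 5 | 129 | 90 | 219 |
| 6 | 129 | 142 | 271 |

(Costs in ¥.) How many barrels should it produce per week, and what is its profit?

q = 4; profit = -¥108

Tabulate TR − TC: q=0: -129; q=1: -142; q=2: -133; q=3: -118; q=4: -108; q=5: -114; q=6: -145.
Profit is maximized at q = 4. AVC there is 63/4 = ¥15.75 ≤ P, so producing beats shutting down (which would give -¥129).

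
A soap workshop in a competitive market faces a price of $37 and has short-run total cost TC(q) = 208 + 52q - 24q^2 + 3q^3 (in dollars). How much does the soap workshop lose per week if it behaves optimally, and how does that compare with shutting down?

Profit = -$58 at q = 5

AVC = 52 - 24q + 3q^2; min AVC = $4 at q = 4. Since P = $37 ≥ min AVC, the firm produces.
With MC = 52 - 48q + 9q^2, P = MC on the upward-sloping part at q* = 5.
TR = 37·5 = 185. TC = 208 + 35 = 243. Profit = 185 − 243 = -$58.
Shutting down would mean losing the fixed cost of $208, so operating at a loss of $58 is better by $150.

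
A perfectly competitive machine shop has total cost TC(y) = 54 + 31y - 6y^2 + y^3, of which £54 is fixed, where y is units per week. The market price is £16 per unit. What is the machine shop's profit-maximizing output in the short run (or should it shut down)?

From TC, MC = TC'(y) = 31 - 12y + 3y^2 and AVC = VC/y = 31 - 6y + y^2.
The AVC parabola has its vertex at y = 6/2 = 3, where AVC = 31 - 6·3 + 3^2 = £22.
P = £16 lies below min AVC = £22; no output level covers variable cost.
Best response: produce nothing and absorb the £54 fixed cost.

Shut down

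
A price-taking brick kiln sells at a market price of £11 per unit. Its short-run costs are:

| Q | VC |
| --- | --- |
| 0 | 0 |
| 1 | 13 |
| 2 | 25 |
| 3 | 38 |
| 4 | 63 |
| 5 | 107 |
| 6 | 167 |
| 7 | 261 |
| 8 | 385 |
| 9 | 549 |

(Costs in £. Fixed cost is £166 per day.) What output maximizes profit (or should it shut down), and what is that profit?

Tabulate TR − TC: Q=0: -166; Q=1: -168; Q=2: -169; Q=3: -171; Q=4: -185; Q=5: -218; Q=6: -267; Q=7: -350; Q=8: -463; Q=9: -616.
Profit is highest at Q = 0. Equivalently, the lowest AVC in the table is 25/2 ≈ £12.50 at Q = 2, and P = £11 falls below it — price never covers variable cost, so the firm shuts down and loses only its fixed cost.

Q = 0 (shut down); profit = -£166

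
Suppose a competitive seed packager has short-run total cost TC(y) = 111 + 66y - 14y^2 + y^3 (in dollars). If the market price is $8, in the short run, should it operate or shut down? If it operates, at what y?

Shut down

Strip out fixed cost: VC = 66y - 14y^2 + y^3. Then AVC = 66 - 14y + y^2 and MC = 66 - 28y + 3y^2.
The AVC parabola has its vertex at y = 14/2 = 7, where AVC = 66 - 14·7 + 7^2 = $17.
P = $8 lies below min AVC = $17; no output level covers variable cost.
Shutting down limits the loss to fixed cost, $111.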